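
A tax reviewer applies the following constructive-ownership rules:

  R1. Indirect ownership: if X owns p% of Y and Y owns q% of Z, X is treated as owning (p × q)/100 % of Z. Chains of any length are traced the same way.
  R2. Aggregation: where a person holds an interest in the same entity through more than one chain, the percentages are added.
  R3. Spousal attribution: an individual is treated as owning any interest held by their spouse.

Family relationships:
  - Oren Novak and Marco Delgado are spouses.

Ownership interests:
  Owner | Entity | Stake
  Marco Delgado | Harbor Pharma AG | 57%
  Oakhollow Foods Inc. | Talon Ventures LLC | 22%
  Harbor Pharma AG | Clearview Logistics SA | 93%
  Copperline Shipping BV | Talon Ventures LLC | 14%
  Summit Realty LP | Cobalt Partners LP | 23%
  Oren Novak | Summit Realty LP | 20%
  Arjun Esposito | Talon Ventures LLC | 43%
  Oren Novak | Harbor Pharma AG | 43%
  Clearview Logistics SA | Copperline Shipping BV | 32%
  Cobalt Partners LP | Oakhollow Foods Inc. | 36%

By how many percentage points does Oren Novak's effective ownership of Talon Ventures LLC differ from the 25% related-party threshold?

20.46928

By spousal attribution (R3), Oren Novak is treated as also owning Marco Delgado's interest in Harbor Pharma AG, giving 43% + 57% = 100%.
Chain via Harbor Pharma AG → Clearview Logistics SA → Copperline Shipping BV (R1): 100% × 93% × 32% × 14% = 4.1664% of Talon Ventures LLC.
Chain via Summit Realty LP → Cobalt Partners LP → Oakhollow Foods Inc. (R1): 20% × 23% × 36% × 22% = 0.36432% of Talon Ventures LLC.
Aggregating (R2): 4.1664% + 0.36432% = 4.53072%.
4.53072% falls short of the 25% threshold by 20.46928 percentage points.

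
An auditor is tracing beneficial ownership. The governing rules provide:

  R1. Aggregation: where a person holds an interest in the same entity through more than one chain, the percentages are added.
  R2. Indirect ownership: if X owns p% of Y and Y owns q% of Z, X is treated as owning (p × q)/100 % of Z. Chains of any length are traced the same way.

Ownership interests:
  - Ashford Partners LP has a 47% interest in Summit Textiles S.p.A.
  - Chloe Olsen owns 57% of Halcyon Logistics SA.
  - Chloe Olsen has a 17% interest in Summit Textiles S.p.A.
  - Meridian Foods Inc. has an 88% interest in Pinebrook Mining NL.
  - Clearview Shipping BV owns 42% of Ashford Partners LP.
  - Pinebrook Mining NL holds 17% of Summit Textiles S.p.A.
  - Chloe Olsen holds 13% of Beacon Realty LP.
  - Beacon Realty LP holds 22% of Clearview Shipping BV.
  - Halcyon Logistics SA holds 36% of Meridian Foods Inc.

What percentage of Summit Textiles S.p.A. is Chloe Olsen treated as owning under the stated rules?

Chain via Beacon Realty LP → Clearview Shipping BV → Ashford Partners LP (R2): 13% × 22% × 42% × 47% = 0.564564% of Summit Textiles S.p.A.
Chain via Halcyon Logistics SA → Meridian Foods Inc. → Pinebrook Mining NL (R2): 57% × 36% × 88% × 17% = 3.069792% of Summit Textiles S.p.A.
Direct interest in Summit Textiles S.p.A: 17%.
Aggregating (R1): 0.564564% + 3.069792% + 17% = 20.634356%.

20.634356%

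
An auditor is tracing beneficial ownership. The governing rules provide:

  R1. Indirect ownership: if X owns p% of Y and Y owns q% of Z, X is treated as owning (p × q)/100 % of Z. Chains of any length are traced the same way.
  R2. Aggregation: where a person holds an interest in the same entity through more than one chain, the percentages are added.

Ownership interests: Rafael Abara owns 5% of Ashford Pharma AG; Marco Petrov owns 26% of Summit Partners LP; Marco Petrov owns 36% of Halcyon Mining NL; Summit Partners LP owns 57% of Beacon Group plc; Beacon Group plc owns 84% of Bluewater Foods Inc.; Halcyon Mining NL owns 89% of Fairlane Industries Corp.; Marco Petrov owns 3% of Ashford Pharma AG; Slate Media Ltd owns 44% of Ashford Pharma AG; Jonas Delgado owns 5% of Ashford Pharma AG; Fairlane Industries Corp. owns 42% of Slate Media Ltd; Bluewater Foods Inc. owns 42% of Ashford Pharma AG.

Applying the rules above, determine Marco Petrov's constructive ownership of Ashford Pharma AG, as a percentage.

Chain via Halcyon Mining NL → Fairlane Industries Corp. → Slate Media Ltd (R1): 36% × 89% × 42% × 44% = 5.920992% of Ashford Pharma AG.
Chain via Summit Partners LP → Beacon Group plc → Bluewater Foods Inc. (R1): 26% × 57% × 84% × 42% = 5.228496% of Ashford Pharma AG.
Direct interest in Ashford Pharma AG: 3%.
Aggregating (R2): 5.920992% + 5.228496% + 3% = 14.149488%.

14.149488%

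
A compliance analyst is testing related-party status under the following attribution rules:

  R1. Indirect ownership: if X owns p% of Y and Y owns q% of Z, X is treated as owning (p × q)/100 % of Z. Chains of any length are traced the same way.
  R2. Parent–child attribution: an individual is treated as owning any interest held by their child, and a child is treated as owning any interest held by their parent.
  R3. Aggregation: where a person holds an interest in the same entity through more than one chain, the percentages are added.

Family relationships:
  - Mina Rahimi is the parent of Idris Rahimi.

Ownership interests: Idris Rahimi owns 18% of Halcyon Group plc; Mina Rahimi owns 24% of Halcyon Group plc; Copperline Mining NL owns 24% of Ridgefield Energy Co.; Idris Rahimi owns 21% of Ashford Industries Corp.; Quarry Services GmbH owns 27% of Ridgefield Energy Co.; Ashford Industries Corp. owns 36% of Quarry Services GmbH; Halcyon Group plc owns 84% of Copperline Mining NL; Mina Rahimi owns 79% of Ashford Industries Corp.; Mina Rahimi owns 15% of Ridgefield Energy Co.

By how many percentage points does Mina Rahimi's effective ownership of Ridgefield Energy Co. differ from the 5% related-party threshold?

28.1872

By parent–child attribution (R2), Mina Rahimi is treated as also owning Idris Rahimi's interest in Halcyon Group plc, giving 24% + 18% = 42%.
By parent–child attribution (R2), Mina Rahimi is treated as also owning Idris Rahimi's interest in Ashford Industries Corp, giving 79% + 21% = 100%.
Chain via Halcyon Group plc → Copperline Mining NL (R1): 42% × 84% × 24% = 8.4672% of Ridgefield Energy Co.
Chain via Ashford Industries Corp. → Quarry Services GmbH (R1): 100% × 36% × 27% = 9.72% of Ridgefield Energy Co.
Direct interest in Ridgefield Energy Co: 15%.
Aggregating (R3): 8.4672% + 9.72% + 15% = 33.1872%.
33.1872% exceeds the 5% threshold by 28.1872 percentage points.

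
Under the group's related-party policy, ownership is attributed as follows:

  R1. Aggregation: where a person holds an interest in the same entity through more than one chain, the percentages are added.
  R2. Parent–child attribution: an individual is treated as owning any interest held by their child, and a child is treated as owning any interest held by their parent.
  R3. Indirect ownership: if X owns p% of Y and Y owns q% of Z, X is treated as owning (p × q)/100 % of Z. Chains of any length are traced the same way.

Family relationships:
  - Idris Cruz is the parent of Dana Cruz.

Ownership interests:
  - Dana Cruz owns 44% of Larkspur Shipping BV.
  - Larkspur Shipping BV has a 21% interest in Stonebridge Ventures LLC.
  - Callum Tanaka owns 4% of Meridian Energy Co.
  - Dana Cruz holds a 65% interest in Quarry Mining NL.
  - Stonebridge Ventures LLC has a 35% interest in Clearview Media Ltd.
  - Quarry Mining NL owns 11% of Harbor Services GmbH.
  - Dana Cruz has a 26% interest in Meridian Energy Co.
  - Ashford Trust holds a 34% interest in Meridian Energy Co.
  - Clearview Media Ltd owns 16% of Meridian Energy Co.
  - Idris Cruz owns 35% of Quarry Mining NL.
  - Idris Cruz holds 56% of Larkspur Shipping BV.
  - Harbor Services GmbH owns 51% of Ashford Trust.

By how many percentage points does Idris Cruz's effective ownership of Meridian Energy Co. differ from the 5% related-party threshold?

By parent–child attribution (R2), Idris Cruz is treated as also owning Dana Cruz's interest in Larkspur Shipping BV, giving 56% + 44% = 100%.
By parent–child attribution (R2), Idris Cruz is treated as also owning Dana Cruz's interest in Quarry Mining NL, giving 35% + 65% = 100%.
By parent–child attribution (R2), Idris Cruz is treated as owning Dana Cruz's 26% interest in Meridian Energy Co.
Chain via Larkspur Shipping BV → Stonebridge Ventures LLC → Clearview Media Ltd (R3): 100% × 21% × 35% × 16% = 1.176% of Meridian Energy Co.
Chain via Quarry Mining NL → Harbor Services GmbH → Ashford Trust (R3): 100% × 11% × 51% × 34% = 1.9074% of Meridian Energy Co.
Direct interest in Meridian Energy Co: 26%.
Aggregating (R1): 1.176% + 1.9074% + 26% = 29.0834%.
29.0834% exceeds the 5% threshold by 24.0834 percentage points.

24.0834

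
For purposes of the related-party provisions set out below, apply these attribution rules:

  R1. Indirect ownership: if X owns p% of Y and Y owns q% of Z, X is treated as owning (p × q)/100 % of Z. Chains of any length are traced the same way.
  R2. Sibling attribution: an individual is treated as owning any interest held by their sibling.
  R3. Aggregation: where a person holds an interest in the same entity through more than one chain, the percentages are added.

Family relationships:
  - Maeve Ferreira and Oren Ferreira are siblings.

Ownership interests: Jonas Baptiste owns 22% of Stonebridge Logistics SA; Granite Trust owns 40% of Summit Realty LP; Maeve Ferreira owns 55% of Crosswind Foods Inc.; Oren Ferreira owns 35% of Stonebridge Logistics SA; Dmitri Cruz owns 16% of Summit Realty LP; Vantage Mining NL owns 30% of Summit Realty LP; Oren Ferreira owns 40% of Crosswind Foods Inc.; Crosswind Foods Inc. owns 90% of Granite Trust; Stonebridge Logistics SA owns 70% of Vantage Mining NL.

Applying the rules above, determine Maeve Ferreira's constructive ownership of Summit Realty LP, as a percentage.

41.55%

By sibling attribution (R2), Maeve Ferreira is treated as also owning Oren Ferreira's interest in Crosswind Foods Inc, giving 55% + 40% = 95%.
By sibling attribution (R2), Maeve Ferreira is treated as owning Oren Ferreira's 35% interest in Stonebridge Logistics SA.
Chain via Crosswind Foods Inc. → Granite Trust (R1): 95% × 90% × 40% = 34.2% of Summit Realty LP.
Chain via Stonebridge Logistics SA → Vantage Mining NL (R1): 35% × 70% × 30% = 7.35% of Summit Realty LP.
Aggregating (R3): 34.2% + 7.35% = 41.55%.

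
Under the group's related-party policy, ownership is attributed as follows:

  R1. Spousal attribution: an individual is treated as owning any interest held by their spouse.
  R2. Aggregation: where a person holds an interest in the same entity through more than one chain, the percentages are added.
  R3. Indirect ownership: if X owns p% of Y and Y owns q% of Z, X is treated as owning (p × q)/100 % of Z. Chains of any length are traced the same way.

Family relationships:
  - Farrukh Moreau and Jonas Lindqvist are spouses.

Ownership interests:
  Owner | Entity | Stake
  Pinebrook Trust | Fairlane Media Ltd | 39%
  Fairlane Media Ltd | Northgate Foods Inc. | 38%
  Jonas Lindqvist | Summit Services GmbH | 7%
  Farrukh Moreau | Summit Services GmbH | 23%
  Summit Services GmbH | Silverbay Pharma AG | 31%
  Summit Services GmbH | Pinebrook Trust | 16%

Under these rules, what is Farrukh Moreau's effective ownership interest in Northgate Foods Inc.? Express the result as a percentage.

0.71136%

By spousal attribution (R1), Farrukh Moreau is treated as also owning Jonas Lindqvist's interest in Summit Services GmbH, giving 23% + 7% = 30%.
Chain via Summit Services GmbH → Pinebrook Trust → Fairlane Media Ltd (R3): 30% × 16% × 39% × 38% = 0.71136% of Northgate Foods Inc.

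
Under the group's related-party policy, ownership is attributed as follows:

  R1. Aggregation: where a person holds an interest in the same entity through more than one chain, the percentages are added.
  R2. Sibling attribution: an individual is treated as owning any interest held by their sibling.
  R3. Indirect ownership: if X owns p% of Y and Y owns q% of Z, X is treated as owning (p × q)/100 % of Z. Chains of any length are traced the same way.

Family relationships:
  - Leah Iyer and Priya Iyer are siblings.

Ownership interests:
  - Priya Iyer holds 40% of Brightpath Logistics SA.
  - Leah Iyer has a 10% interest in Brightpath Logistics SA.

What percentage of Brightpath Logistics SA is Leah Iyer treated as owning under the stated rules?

50%

By sibling attribution (R2), Leah Iyer is treated as also owning Priya Iyer's interest in Brightpath Logistics SA, giving 10% + 40% = 50%.
Direct interest in Brightpath Logistics SA: 50%.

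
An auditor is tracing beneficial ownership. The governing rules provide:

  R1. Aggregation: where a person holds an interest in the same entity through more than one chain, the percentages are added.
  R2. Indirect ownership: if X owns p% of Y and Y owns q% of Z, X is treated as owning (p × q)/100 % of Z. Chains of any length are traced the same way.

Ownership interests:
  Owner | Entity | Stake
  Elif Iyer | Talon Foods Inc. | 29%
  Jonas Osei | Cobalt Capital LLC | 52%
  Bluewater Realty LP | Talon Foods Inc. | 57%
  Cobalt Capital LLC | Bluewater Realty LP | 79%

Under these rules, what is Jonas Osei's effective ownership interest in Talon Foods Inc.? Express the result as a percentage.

Chain via Cobalt Capital LLC → Bluewater Realty LP (R2): 52% × 79% × 57% = 23.4156% of Talon Foods Inc.

23.4156%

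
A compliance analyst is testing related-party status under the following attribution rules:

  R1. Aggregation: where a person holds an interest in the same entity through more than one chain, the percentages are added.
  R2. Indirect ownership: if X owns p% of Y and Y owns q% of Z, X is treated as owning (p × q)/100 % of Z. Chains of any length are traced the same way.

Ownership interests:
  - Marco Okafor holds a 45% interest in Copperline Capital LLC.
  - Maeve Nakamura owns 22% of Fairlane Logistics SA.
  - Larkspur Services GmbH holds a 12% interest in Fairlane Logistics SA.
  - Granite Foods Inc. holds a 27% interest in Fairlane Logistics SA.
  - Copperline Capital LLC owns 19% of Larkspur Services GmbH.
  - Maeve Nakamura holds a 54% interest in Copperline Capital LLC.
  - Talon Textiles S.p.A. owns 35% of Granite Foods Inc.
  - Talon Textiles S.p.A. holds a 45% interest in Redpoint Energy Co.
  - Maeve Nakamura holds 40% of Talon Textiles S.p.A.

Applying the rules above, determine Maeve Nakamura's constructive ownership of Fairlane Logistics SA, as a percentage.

Chain via Copperline Capital LLC → Larkspur Services GmbH (R2): 54% × 19% × 12% = 1.2312% of Fairlane Logistics SA.
Chain via Talon Textiles S.p.A. → Granite Foods Inc. (R2): 40% × 35% × 27% = 3.78% of Fairlane Logistics SA.
Direct interest in Fairlane Logistics SA: 22%.
Aggregating (R1): 1.2312% + 3.78% + 22% = 27.0112%.

27.0112%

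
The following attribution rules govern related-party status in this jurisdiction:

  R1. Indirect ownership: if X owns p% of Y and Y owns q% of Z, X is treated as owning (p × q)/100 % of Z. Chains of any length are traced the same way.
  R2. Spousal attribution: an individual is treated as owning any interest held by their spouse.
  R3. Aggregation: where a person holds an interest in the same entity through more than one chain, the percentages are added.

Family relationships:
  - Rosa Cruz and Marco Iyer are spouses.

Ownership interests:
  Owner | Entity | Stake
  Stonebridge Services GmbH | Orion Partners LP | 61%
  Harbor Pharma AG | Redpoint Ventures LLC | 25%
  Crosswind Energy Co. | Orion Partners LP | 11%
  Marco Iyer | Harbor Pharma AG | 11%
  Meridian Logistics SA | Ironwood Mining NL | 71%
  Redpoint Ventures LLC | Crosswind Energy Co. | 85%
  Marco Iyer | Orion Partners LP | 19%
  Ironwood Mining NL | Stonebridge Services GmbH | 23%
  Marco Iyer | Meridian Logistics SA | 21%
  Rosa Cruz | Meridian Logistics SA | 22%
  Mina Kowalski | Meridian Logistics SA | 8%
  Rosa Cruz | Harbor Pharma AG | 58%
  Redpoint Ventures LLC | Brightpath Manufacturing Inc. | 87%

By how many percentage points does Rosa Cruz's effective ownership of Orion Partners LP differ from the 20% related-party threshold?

By spousal attribution (R2), Rosa Cruz is treated as also owning Marco Iyer's interest in Harbor Pharma AG, giving 58% + 11% = 69%.
By spousal attribution (R2), Rosa Cruz is treated as also owning Marco Iyer's interest in Meridian Logistics SA, giving 22% + 21% = 43%.
By spousal attribution (R2), Rosa Cruz is treated as owning Marco Iyer's 19% interest in Orion Partners LP.
Chain via Harbor Pharma AG → Redpoint Ventures LLC → Crosswind Energy Co. (R1): 69% × 25% × 85% × 11% = 1.612875% of Orion Partners LP.
Chain via Meridian Logistics SA → Ironwood Mining NL → Stonebridge Services GmbH (R1): 43% × 71% × 23% × 61% = 4.283359% of Orion Partners LP.
Direct interest in Orion Partners LP: 19%.
Aggregating (R3): 1.612875% + 4.283359% + 19% = 24.896234%.
24.896234% exceeds the 20% threshold by 4.896234 percentage points.

4.896234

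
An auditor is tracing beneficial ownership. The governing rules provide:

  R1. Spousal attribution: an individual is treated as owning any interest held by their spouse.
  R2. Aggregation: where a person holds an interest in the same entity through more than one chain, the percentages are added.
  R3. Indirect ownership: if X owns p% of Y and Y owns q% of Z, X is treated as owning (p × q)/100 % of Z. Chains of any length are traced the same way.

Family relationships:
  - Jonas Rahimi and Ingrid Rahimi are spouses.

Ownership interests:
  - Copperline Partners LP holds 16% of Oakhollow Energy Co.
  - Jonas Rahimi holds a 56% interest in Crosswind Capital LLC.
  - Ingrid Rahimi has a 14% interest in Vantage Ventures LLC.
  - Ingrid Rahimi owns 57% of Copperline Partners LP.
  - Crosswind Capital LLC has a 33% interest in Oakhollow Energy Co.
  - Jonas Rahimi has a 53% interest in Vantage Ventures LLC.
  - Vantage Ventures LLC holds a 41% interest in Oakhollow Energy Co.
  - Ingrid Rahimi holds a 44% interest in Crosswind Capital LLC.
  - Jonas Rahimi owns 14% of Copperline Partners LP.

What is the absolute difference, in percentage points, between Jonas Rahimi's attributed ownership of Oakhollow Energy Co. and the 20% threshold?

51.83

By spousal attribution (R1), Jonas Rahimi is treated as also owning Ingrid Rahimi's interest in Crosswind Capital LLC, giving 56% + 44% = 100%.
By spousal attribution (R1), Jonas Rahimi is treated as also owning Ingrid Rahimi's interest in Vantage Ventures LLC, giving 53% + 14% = 67%.
By spousal attribution (R1), Jonas Rahimi is treated as also owning Ingrid Rahimi's interest in Copperline Partners LP, giving 14% + 57% = 71%.
Chain via Crosswind Capital LLC (R3): 100% × 33% = 33% of Oakhollow Energy Co.
Chain via Vantage Ventures LLC (R3): 67% × 41% = 27.47% of Oakhollow Energy Co.
Chain via Copperline Partners LP (R3): 71% × 16% = 11.36% of Oakhollow Energy Co.
Aggregating (R2): 33% + 27.47% + 11.36% = 71.83%.
71.83% exceeds the 20% threshold by 51.83 percentage points.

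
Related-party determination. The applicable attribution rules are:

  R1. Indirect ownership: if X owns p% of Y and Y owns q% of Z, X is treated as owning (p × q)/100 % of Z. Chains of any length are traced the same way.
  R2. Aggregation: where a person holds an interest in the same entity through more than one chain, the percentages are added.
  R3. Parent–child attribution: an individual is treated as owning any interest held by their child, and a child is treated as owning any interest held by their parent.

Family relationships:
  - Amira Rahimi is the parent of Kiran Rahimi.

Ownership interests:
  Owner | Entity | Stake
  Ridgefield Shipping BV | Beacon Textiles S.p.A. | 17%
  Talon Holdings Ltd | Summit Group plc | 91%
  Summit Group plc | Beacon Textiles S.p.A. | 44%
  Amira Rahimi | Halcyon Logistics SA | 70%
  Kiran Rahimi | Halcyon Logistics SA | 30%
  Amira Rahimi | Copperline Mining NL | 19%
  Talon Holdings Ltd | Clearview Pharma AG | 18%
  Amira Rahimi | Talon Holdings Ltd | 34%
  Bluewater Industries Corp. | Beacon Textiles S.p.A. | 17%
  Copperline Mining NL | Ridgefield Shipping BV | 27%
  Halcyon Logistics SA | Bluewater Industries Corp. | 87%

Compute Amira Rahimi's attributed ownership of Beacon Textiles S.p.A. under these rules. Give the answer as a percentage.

By parent–child attribution (R3), Amira Rahimi is treated as also owning Kiran Rahimi's interest in Halcyon Logistics SA, giving 70% + 30% = 100%.
Chain via Talon Holdings Ltd → Summit Group plc (R1): 34% × 91% × 44% = 13.6136% of Beacon Textiles S.p.A.
Chain via Copperline Mining NL → Ridgefield Shipping BV (R1): 19% × 27% × 17% = 0.8721% of Beacon Textiles S.p.A.
Chain via Halcyon Logistics SA → Bluewater Industries Corp. (R1): 100% × 87% × 17% = 14.79% of Beacon Textiles S.p.A.
Aggregating (R2): 13.6136% + 0.8721% + 14.79% = 29.2757%.

29.2757%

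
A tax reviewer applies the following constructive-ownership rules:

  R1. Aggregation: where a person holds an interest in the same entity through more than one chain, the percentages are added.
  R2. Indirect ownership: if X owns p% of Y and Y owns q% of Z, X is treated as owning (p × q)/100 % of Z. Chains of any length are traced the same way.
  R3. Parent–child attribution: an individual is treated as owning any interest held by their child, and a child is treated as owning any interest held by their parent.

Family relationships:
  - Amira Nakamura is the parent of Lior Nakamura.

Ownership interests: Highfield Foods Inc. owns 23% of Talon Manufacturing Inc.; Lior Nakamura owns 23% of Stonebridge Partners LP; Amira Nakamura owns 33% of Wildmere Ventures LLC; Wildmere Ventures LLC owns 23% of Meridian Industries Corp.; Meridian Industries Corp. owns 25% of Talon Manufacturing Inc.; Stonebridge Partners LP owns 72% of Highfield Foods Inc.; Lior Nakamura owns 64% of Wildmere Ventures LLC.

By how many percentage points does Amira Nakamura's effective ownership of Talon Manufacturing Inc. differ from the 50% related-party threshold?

By parent–child attribution (R3), Amira Nakamura is treated as also owning Lior Nakamura's interest in Wildmere Ventures LLC, giving 33% + 64% = 97%.
By parent–child attribution (R3), Amira Nakamura is treated as owning Lior Nakamura's 23% interest in Stonebridge Partners LP.
Chain via Wildmere Ventures LLC → Meridian Industries Corp. (R2): 97% × 23% × 25% = 5.5775% of Talon Manufacturing Inc.
Chain via Stonebridge Partners LP → Highfield Foods Inc. (R2): 23% × 72% × 23% = 3.8088% of Talon Manufacturing Inc.
Aggregating (R1): 5.5775% + 3.8088% = 9.3863%.
9.3863% falls short of the 50% threshold by 40.6137 percentage points.

40.6137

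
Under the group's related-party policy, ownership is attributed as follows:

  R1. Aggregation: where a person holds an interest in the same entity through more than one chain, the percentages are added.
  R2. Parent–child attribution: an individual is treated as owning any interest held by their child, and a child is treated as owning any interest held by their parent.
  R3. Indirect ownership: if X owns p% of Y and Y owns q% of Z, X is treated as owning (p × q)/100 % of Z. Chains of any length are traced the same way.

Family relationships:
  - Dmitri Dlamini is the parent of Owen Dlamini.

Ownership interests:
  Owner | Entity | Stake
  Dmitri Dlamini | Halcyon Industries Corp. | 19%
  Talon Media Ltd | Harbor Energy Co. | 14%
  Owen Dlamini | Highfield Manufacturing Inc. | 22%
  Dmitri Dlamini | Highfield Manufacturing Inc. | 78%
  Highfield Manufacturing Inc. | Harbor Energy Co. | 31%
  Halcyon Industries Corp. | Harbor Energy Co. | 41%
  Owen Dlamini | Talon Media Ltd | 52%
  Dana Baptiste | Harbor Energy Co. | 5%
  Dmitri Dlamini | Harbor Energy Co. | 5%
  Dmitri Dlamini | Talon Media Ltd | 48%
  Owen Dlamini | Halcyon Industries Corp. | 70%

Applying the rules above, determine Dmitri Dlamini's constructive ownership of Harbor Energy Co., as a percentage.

86.49%

By parent–child attribution (R2), Dmitri Dlamini is treated as also owning Owen Dlamini's interest in Talon Media Ltd, giving 48% + 52% = 100%.
By parent–child attribution (R2), Dmitri Dlamini is treated as also owning Owen Dlamini's interest in Halcyon Industries Corp, giving 19% + 70% = 89%.
By parent–child attribution (R2), Dmitri Dlamini is treated as also owning Owen Dlamini's interest in Highfield Manufacturing Inc, giving 78% + 22% = 100%.
Chain via Talon Media Ltd (R3): 100% × 14% = 14% of Harbor Energy Co.
Chain via Halcyon Industries Corp. (R3): 89% × 41% = 36.49% of Harbor Energy Co.
Chain via Highfield Manufacturing Inc. (R3): 100% × 31% = 31% of Harbor Energy Co.
Direct interest in Harbor Energy Co: 5%.
Aggregating (R1): 14% + 36.49% + 31% + 5% = 86.49%.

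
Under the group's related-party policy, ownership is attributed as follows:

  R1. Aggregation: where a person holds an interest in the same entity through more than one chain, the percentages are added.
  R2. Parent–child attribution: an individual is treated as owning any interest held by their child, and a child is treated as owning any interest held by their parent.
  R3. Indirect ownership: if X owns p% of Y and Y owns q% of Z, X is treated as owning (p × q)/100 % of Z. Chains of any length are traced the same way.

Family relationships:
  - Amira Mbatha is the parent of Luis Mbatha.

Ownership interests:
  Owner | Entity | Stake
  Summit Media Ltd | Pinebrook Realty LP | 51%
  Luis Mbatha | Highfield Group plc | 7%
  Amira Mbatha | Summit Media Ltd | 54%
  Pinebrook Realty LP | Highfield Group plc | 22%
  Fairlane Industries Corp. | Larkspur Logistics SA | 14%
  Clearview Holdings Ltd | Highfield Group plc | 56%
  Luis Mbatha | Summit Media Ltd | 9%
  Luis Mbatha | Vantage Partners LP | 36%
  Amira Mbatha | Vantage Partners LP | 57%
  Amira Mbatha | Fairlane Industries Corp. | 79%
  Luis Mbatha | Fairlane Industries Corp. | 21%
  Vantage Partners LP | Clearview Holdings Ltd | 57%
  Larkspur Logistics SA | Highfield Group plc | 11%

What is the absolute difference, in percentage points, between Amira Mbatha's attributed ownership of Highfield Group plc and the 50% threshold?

4.7058

By parent–child attribution (R2), Amira Mbatha is treated as also owning Luis Mbatha's interest in Summit Media Ltd, giving 54% + 9% = 63%.
By parent–child attribution (R2), Amira Mbatha is treated as also owning Luis Mbatha's interest in Vantage Partners LP, giving 57% + 36% = 93%.
By parent–child attribution (R2), Amira Mbatha is treated as also owning Luis Mbatha's interest in Fairlane Industries Corp, giving 79% + 21% = 100%.
By parent–child attribution (R2), Amira Mbatha is treated as owning Luis Mbatha's 7% interest in Highfield Group plc.
Chain via Summit Media Ltd → Pinebrook Realty LP (R3): 63% × 51% × 22% = 7.0686% of Highfield Group plc.
Chain via Vantage Partners LP → Clearview Holdings Ltd (R3): 93% × 57% × 56% = 29.6856% of Highfield Group plc.
Chain via Fairlane Industries Corp. → Larkspur Logistics SA (R3): 100% × 14% × 11% = 1.54% of Highfield Group plc.
Direct interest in Highfield Group plc: 7%.
Aggregating (R1): 7.0686% + 29.6856% + 1.54% + 7% = 45.2942%.
45.2942% falls short of the 50% threshold by 4.7058 percentage points.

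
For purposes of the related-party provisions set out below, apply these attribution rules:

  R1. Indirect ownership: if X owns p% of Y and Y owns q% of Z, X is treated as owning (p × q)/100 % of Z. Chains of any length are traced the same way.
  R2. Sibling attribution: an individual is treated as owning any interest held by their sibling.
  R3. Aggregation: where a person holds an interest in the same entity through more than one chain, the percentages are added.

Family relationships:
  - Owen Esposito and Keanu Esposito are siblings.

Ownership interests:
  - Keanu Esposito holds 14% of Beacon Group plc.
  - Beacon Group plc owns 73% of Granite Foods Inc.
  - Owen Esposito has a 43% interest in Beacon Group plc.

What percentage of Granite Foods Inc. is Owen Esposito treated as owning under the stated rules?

By sibling attribution (R2), Owen Esposito is treated as also owning Keanu Esposito's interest in Beacon Group plc, giving 43% + 14% = 57%.
Chain via Beacon Group plc (R1): 57% × 73% = 41.61% of Granite Foods Inc.

41.61%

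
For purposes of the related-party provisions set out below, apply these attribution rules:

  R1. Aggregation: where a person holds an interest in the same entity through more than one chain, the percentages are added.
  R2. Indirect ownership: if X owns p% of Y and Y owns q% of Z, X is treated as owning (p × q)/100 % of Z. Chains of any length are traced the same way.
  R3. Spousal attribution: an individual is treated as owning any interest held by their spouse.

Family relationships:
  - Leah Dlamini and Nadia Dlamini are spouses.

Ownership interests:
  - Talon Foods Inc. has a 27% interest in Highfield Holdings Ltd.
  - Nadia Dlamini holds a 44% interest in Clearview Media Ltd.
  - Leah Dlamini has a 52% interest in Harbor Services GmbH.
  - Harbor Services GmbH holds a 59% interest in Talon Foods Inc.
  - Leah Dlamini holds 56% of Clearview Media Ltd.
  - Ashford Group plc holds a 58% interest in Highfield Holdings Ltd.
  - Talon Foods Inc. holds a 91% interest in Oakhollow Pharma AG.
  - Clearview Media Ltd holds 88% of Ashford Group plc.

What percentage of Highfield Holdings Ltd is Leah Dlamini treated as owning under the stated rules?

By spousal attribution (R3), Leah Dlamini is treated as also owning Nadia Dlamini's interest in Clearview Media Ltd, giving 56% + 44% = 100%.
Chain via Clearview Media Ltd → Ashford Group plc (R2): 100% × 88% × 58% = 51.04% of Highfield Holdings Ltd.
Chain via Harbor Services GmbH → Talon Foods Inc. (R2): 52% × 59% × 27% = 8.2836% of Highfield Holdings Ltd.
Aggregating (R1): 51.04% + 8.2836% = 59.3236%.

59.3236%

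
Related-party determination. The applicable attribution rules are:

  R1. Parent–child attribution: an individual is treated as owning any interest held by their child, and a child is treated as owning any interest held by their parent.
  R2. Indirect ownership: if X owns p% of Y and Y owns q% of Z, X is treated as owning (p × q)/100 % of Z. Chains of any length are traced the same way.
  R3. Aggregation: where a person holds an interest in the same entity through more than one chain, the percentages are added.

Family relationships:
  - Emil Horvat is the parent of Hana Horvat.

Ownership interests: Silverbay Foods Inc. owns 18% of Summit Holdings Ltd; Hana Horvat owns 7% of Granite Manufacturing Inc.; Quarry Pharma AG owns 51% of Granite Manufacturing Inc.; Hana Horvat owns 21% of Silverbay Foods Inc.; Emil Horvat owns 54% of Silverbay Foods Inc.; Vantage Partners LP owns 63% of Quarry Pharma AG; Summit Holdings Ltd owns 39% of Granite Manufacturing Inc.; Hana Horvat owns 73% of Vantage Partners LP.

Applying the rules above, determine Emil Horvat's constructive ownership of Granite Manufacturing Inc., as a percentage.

35.7199%

By parent–child attribution (R1), Emil Horvat is treated as also owning Hana Horvat's interest in Silverbay Foods Inc, giving 54% + 21% = 75%.
By parent–child attribution (R1), Emil Horvat is treated as owning Hana Horvat's 73% interest in Vantage Partners LP.
By parent–child attribution (R1), Emil Horvat is treated as owning Hana Horvat's 7% interest in Granite Manufacturing Inc.
Chain via Silverbay Foods Inc. → Summit Holdings Ltd (R2): 75% × 18% × 39% = 5.265% of Granite Manufacturing Inc.
Chain via Vantage Partners LP → Quarry Pharma AG (R2): 73% × 63% × 51% = 23.4549% of Granite Manufacturing Inc.
Direct interest in Granite Manufacturing Inc: 7%.
Aggregating (R3): 5.265% + 23.4549% + 7% = 35.7199%.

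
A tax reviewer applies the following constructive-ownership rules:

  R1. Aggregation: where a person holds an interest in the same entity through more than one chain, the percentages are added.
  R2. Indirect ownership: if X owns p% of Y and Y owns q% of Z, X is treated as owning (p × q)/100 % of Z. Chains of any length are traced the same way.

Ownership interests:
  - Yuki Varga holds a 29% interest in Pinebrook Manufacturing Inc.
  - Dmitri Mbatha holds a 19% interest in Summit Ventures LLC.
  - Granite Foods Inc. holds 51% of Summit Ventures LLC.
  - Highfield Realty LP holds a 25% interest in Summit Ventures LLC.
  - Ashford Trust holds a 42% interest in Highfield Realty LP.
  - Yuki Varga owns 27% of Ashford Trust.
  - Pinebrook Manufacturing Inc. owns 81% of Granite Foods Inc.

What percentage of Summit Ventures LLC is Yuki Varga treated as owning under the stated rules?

14.8149%

Chain via Ashford Trust → Highfield Realty LP (R2): 27% × 42% × 25% = 2.835% of Summit Ventures LLC.
Chain via Pinebrook Manufacturing Inc. → Granite Foods Inc. (R2): 29% × 81% × 51% = 11.9799% of Summit Ventures LLC.
Aggregating (R1): 2.835% + 11.9799% = 14.8149%.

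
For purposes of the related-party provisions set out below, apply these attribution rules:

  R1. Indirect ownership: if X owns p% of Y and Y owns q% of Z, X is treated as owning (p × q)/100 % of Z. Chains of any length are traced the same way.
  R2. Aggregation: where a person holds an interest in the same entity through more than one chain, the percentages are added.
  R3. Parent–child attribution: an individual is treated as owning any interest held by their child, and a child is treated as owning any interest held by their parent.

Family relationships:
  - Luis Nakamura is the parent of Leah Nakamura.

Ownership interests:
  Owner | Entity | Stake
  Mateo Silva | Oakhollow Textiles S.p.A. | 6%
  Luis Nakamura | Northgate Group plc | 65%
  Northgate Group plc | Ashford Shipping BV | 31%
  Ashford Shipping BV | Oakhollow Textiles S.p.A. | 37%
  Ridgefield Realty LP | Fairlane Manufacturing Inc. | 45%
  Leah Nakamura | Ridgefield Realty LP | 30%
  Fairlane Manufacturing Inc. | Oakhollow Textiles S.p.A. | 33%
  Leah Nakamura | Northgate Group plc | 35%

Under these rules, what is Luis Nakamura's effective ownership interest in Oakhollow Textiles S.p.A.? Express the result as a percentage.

By parent–child attribution (R3), Luis Nakamura is treated as also owning Leah Nakamura's interest in Northgate Group plc, giving 65% + 35% = 100%.
By parent–child attribution (R3), Luis Nakamura is treated as owning Leah Nakamura's 30% interest in Ridgefield Realty LP.
Chain via Northgate Group plc → Ashford Shipping BV (R1): 100% × 31% × 37% = 11.47% of Oakhollow Textiles S.p.A.
Chain via Ridgefield Realty LP → Fairlane Manufacturing Inc. (R1): 30% × 45% × 33% = 4.455% of Oakhollow Textiles S.p.A.
Aggregating (R2): 11.47% + 4.455% = 15.925%.

15.925%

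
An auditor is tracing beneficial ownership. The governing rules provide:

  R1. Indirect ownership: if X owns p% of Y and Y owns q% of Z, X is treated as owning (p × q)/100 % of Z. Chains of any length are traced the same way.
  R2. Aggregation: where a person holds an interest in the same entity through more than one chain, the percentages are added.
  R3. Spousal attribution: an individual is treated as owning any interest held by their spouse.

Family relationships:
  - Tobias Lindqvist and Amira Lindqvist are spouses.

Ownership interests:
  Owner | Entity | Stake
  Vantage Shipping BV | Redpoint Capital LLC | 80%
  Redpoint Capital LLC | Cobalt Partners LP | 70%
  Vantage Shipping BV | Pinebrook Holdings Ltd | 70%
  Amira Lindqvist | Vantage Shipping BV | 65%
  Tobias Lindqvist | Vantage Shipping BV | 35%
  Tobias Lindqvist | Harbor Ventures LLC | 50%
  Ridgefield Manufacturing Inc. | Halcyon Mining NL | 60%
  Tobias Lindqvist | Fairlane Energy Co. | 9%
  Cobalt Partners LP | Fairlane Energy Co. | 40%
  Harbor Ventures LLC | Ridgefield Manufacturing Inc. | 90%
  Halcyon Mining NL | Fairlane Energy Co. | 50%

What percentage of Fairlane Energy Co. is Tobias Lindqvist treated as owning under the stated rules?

44.9%

By spousal attribution (R3), Tobias Lindqvist is treated as also owning Amira Lindqvist's interest in Vantage Shipping BV, giving 35% + 65% = 100%.
Chain via Harbor Ventures LLC → Ridgefield Manufacturing Inc. → Halcyon Mining NL (R1): 50% × 90% × 60% × 50% = 13.5% of Fairlane Energy Co.
Chain via Vantage Shipping BV → Redpoint Capital LLC → Cobalt Partners LP (R1): 100% × 80% × 70% × 40% = 22.4% of Fairlane Energy Co.
Direct interest in Fairlane Energy Co: 9%.
Aggregating (R2): 13.5% + 22.4% + 9% = 44.9%.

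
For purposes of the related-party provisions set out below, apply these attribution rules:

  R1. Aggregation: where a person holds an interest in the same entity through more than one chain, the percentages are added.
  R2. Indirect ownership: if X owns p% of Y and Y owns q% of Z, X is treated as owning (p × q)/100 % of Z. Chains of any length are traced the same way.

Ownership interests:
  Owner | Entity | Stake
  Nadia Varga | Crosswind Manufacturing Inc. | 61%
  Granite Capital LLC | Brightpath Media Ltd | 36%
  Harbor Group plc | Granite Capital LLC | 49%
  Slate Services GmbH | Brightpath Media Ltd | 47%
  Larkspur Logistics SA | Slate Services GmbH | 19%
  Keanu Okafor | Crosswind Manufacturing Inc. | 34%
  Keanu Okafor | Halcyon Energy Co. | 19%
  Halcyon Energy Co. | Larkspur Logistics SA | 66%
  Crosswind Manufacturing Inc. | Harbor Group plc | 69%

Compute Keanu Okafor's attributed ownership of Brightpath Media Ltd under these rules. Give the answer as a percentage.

Chain via Crosswind Manufacturing Inc. → Harbor Group plc → Granite Capital LLC (R2): 34% × 69% × 49% × 36% = 4.138344% of Brightpath Media Ltd.
Chain via Halcyon Energy Co. → Larkspur Logistics SA → Slate Services GmbH (R2): 19% × 66% × 19% × 47% = 1.119822% of Brightpath Media Ltd.
Aggregating (R1): 4.138344% + 1.119822% = 5.258166%.

5.258166%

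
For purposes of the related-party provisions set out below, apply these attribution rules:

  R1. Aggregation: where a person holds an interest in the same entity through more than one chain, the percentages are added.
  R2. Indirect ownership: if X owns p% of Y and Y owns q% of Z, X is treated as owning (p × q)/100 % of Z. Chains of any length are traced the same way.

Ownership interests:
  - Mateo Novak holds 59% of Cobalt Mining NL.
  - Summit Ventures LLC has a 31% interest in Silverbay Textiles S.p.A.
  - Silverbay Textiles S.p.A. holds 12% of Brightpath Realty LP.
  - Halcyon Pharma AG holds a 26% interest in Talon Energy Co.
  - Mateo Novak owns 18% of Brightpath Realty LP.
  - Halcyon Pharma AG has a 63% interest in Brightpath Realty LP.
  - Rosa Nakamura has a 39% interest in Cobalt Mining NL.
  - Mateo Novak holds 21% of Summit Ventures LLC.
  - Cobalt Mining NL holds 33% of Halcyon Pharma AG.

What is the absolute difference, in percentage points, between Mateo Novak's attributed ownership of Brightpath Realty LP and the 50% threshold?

18.9527

Chain via Summit Ventures LLC → Silverbay Textiles S.p.A. (R2): 21% × 31% × 12% = 0.7812% of Brightpath Realty LP.
Chain via Cobalt Mining NL → Halcyon Pharma AG (R2): 59% × 33% × 63% = 12.2661% of Brightpath Realty LP.
Direct interest in Brightpath Realty LP: 18%.
Aggregating (R1): 0.7812% + 12.2661% + 18% = 31.0473%.
31.0473% falls short of the 50% threshold by 18.9527 percentage points.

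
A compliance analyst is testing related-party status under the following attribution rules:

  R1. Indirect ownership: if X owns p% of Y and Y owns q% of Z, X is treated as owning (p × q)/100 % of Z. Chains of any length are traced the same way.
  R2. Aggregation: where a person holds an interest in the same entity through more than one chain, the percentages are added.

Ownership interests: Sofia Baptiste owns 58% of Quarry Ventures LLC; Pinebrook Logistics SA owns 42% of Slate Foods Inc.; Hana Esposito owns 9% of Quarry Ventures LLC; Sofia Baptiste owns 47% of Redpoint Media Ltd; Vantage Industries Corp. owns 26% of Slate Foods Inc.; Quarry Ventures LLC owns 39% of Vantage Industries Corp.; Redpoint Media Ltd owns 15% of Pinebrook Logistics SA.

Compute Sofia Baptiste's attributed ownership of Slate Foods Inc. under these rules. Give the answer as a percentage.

Chain via Quarry Ventures LLC → Vantage Industries Corp. (R1): 58% × 39% × 26% = 5.8812% of Slate Foods Inc.
Chain via Redpoint Media Ltd → Pinebrook Logistics SA (R1): 47% × 15% × 42% = 2.961% of Slate Foods Inc.
Aggregating (R2): 5.8812% + 2.961% = 8.8422%.

8.8422%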